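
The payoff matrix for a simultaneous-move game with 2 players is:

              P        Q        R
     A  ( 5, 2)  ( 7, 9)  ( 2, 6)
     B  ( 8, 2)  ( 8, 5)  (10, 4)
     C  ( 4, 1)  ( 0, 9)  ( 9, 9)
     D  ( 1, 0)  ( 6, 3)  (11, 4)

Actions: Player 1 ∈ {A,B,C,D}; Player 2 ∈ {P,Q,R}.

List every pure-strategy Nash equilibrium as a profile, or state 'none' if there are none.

(A,P): not NE [P1→B gives 8>5; P2→Q gives 9>2]
(A,Q): not NE [P1→B gives 8>7]
(A,R): not NE [P1→D gives 11>2; P2→Q gives 9>6]
(B,P): not NE [P2→Q gives 5>2]
(B,Q): NE
(B,R): not NE [P1→D gives 11>10; P2→Q gives 5>4]
(C,P): not NE [P1→B gives 8>4; P2→R gives 9>1]
(C,Q): not NE [P1→B gives 8>0]
(C,R): not NE [P1→D gives 11>9]
(D,P): not NE [P1→B gives 8>1; P2→R gives 4>0]
(D,Q): not NE [P1→B gives 8>6; P2→R gives 4>3]
(D,R): NE

Nash profiles: (B,Q), (D,R)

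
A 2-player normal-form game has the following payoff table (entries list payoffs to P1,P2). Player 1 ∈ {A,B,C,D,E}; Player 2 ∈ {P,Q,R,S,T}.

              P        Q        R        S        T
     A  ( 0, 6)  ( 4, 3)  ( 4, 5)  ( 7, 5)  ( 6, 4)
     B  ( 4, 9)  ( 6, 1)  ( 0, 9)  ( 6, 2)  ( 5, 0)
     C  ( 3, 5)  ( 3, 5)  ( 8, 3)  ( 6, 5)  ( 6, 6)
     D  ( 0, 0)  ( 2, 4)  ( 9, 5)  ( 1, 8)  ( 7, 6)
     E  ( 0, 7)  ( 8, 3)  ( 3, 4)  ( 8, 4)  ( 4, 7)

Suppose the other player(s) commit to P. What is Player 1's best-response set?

BR_1 = {B}

u_1(A vs P) = 0
u_1(B vs P) = 4
u_1(C vs P) = 3
u_1(D vs P) = 0
u_1(E vs P) = 0
max payoff 4 at {B}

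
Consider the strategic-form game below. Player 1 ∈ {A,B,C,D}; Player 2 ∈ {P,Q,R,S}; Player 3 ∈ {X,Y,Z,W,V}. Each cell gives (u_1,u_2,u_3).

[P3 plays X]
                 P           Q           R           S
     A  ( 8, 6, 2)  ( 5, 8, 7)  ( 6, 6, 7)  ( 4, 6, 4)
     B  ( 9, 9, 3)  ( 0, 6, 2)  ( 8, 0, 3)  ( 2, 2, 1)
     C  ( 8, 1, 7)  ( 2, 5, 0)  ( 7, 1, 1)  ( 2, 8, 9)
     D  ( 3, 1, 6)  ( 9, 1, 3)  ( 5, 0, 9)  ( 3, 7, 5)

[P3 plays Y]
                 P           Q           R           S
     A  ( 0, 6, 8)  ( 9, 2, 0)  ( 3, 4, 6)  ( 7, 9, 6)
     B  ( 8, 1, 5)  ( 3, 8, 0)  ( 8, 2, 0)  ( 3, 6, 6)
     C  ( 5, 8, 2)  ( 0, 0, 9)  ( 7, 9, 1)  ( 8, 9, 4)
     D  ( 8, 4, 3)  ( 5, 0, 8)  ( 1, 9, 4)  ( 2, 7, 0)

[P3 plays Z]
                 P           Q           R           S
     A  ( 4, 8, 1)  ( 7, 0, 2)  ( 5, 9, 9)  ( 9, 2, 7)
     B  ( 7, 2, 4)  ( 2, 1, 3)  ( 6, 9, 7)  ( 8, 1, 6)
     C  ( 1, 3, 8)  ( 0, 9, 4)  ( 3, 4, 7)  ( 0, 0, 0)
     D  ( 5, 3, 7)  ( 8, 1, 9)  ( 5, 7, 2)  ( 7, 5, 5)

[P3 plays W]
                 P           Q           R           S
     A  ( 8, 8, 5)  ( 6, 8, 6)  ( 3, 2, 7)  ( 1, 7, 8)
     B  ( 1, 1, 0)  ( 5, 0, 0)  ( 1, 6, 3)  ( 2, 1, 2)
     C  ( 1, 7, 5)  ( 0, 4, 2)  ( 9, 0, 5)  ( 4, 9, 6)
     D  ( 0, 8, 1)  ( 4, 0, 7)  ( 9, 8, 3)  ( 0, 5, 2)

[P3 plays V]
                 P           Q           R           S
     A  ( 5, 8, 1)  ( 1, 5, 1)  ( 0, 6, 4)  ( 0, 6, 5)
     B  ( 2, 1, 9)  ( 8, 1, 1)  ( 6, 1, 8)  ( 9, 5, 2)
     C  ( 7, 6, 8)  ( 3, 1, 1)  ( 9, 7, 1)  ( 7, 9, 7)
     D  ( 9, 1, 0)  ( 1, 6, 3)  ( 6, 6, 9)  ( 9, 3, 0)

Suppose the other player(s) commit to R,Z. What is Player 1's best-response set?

P1 best: {B}

u_1(A vs R,Z) = 5
u_1(B vs R,Z) = 6
u_1(C vs R,Z) = 3
u_1(D vs R,Z) = 5
max payoff 6 at {B}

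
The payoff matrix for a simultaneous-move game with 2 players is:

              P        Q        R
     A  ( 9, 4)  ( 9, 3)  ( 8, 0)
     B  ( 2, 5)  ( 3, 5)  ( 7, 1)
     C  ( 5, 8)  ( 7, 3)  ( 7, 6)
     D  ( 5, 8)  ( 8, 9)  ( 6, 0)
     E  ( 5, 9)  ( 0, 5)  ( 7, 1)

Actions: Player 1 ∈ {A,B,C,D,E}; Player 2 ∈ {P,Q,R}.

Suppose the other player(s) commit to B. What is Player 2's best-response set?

BR_2 = {P,Q}

u_2(P vs B) = 5
u_2(Q vs B) = 5
u_2(R vs B) = 1
max payoff 5 at {P,Q}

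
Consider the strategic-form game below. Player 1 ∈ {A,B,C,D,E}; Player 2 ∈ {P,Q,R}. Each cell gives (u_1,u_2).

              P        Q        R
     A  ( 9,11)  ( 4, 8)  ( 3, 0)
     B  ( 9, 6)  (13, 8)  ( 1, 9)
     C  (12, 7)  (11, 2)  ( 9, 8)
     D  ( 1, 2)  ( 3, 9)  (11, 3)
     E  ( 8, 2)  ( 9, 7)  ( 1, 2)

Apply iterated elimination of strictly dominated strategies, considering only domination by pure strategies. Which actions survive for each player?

Remaining: P1:{B,C,D} P2:{Q,R}

P1 drop A (C beats it: P:12>9 Q:11>4 R:9>3)
P1 drop E (C beats it: P:12>8 Q:11>9 R:9>1)
P2 drop P (R beats it: B:9>6 C:8>7 D:3>2)
P1→{B,C,D} P2→{Q,R}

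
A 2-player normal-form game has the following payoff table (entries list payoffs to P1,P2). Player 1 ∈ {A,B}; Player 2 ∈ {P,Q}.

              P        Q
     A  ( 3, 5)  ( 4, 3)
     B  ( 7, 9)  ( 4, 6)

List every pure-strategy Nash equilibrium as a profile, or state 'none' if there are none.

(A,P): not NE [P1→B gives 7>3]
(A,Q): not NE [P2→P gives 5>3]
(B,P): NE
(B,Q): not NE [P2→P gives 9>6]

NE set: (B,P)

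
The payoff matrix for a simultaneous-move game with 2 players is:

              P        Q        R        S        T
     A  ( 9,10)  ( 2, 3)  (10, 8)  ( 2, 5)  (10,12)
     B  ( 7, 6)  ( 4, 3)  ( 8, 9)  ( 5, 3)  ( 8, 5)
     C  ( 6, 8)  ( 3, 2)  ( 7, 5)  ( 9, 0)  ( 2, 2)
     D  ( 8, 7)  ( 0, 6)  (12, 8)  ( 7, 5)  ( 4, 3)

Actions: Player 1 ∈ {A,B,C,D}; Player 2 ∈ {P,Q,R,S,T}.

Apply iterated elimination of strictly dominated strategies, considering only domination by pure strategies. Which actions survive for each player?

Remaining: P1:{A,D} P2:{P,R,T}

P2 drop Q (P beats it: A:10>3 B:6>3 C:8>2 D:7>6)
P2 drop S (P beats it: A:10>5 B:6>3 C:8>0 D:7>5)
P1 drop B (A beats it: P:9>7 R:10>8 T:10>8)
P1 drop C (A beats it: P:9>6 R:10>7 T:10>2)
P1→{A,D} P2→{P,R,T}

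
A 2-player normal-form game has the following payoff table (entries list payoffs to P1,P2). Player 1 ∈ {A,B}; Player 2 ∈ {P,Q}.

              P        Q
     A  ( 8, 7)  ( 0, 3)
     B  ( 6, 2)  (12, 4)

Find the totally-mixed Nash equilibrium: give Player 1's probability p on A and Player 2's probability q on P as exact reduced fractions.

P1 indiff ⇒ q·8+(1-q)·0 = q·6+(1-q)·12 ⇒ q(2) = (1-q)(12) ⇒ q = 6/7
P2 indiff ⇒ p·7+(1-p)·2 = p·3+(1-p)·4 ⇒ p(4) = (1-p)(2) ⇒ p = 1/3

P1 mixes 1/3 on A; P2 mixes 6/7 on P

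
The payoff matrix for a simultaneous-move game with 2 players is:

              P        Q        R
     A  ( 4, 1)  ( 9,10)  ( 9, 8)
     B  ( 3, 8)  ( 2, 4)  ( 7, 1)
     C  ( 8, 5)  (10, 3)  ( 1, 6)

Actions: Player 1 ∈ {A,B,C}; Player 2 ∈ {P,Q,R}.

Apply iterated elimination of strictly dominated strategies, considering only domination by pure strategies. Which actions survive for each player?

P1 drop B (A beats it: P:4>3 Q:9>2 R:9>7)
P2 drop P (R beats it: A:8>1 C:6>5)
P1→{A,C} P2→{Q,R}

Remaining: P1:{A,C} P2:{Q,R}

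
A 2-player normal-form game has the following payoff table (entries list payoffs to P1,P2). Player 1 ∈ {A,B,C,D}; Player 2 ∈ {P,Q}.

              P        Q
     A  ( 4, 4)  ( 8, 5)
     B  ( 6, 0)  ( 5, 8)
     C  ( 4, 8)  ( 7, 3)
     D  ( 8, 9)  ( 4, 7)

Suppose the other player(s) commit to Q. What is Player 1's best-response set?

argmax u_1 = {A}

u_1(A vs Q) = 8
u_1(B vs Q) = 5
u_1(C vs Q) = 7
u_1(D vs Q) = 4
max payoff 8 at {A}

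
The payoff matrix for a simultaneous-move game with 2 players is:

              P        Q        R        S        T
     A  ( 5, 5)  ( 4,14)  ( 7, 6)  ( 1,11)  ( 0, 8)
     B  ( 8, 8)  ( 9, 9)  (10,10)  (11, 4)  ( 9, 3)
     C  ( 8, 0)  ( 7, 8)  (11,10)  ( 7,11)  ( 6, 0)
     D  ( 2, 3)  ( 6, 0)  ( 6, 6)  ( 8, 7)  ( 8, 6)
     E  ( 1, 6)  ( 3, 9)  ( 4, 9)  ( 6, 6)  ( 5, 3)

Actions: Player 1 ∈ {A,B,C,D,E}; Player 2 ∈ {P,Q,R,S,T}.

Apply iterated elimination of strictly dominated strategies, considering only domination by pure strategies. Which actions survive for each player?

IESDS → P1:{B,C} P2:{R,S}

P1 drop A (B beats it: P:8>5 Q:9>4 R:10>7 S:11>1 T:9>0)
P1 drop D (B beats it: P:8>2 Q:9>6 R:10>6 S:11>8 T:9>8)
P1 drop E (B beats it: P:8>1 Q:9>3 R:10>4 S:11>6 T:9>5)
P2 drop P (Q beats it: B:9>8 C:8>0)
P2 drop Q (R beats it: B:10>9 C:10>8)
P2 drop T (R beats it: B:10>3 C:10>0)
P1→{B,C} P2→{R,S}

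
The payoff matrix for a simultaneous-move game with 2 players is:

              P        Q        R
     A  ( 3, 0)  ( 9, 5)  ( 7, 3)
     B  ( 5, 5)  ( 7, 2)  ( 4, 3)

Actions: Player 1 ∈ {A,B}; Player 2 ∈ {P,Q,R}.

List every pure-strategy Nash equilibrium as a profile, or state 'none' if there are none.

(A,P): not NE [P1→B gives 5>3; P2→Q gives 5>0]
(A,Q): NE
(A,R): not NE [P2→Q gives 5>3]
(B,P): NE
(B,Q): not NE [P1→A gives 9>7; P2→P gives 5>2]
(B,R): not NE [P1→A gives 7>4; P2→P gives 5>3]

Nash profiles: (A,Q), (B,P)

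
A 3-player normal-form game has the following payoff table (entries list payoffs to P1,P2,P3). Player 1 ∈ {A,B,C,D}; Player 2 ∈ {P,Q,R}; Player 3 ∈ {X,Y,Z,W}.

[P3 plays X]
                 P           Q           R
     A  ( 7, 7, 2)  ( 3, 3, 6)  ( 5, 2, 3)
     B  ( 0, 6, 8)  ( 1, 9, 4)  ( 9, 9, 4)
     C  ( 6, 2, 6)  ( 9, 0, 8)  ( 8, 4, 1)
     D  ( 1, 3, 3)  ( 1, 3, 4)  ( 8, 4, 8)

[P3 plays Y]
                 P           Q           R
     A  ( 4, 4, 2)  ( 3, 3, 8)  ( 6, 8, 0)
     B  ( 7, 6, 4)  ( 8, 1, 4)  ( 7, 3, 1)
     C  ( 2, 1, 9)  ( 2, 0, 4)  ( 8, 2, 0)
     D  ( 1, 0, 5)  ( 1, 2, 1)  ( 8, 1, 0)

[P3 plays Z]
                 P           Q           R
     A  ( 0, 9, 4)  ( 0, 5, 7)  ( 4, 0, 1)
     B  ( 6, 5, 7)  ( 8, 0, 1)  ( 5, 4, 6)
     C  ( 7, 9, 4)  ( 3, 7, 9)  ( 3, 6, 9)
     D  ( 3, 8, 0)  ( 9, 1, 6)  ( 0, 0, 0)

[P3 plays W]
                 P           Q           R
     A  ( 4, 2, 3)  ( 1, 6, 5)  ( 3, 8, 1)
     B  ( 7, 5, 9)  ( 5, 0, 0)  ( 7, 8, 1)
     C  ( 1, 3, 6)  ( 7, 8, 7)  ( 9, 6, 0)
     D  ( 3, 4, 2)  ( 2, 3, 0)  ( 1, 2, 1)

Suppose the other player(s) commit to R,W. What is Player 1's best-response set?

u_1(A vs R,W) = 3
u_1(B vs R,W) = 7
u_1(C vs R,W) = 9
u_1(D vs R,W) = 1
max payoff 9 at {C}

P1 best: {C}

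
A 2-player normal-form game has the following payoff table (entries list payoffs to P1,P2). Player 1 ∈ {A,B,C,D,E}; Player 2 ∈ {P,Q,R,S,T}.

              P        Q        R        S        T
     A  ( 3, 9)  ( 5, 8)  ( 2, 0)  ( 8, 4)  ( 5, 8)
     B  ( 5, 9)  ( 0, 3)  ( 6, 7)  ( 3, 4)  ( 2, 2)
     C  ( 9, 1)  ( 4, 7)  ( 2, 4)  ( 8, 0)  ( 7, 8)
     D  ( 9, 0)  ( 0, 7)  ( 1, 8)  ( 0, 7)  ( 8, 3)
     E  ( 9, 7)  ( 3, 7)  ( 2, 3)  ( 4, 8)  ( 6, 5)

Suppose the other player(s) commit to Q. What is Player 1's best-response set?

argmax u_1 = {A}

u_1(A vs Q) = 5
u_1(B vs Q) = 0
u_1(C vs Q) = 4
u_1(D vs Q) = 0
u_1(E vs Q) = 3
max payoff 5 at {A}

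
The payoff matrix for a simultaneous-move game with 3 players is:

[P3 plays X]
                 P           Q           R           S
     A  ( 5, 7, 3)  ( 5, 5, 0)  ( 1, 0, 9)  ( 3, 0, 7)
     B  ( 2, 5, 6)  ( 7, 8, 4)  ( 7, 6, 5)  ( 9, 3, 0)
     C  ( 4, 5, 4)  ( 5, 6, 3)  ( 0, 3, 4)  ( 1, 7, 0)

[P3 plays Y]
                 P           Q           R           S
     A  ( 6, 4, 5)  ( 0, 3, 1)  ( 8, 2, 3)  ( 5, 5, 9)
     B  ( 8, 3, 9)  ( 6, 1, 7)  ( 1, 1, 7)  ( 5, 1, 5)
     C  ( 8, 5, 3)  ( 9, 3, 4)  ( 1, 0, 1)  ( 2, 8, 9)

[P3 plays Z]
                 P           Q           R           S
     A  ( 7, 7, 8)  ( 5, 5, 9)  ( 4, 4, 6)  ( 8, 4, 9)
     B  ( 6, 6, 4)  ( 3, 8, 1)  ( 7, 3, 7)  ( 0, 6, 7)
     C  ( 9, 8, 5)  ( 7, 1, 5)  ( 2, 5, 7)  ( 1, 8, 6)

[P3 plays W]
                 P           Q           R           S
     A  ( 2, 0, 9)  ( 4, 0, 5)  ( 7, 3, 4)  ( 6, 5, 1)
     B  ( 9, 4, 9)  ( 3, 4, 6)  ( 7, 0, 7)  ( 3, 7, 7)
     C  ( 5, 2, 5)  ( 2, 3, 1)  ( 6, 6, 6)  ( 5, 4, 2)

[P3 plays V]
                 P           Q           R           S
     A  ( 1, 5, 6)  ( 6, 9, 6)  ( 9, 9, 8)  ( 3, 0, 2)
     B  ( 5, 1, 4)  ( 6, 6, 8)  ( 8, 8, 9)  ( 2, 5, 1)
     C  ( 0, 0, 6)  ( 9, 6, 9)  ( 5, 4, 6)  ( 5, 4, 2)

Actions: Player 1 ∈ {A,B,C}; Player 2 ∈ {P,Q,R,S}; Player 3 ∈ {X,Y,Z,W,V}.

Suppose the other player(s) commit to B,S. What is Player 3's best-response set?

P3 best: {Z,W}

u_3(X vs B,S) = 0
u_3(Y vs B,S) = 5
u_3(Z vs B,S) = 7
u_3(W vs B,S) = 7
u_3(V vs B,S) = 1
max payoff 7 at {Z,W}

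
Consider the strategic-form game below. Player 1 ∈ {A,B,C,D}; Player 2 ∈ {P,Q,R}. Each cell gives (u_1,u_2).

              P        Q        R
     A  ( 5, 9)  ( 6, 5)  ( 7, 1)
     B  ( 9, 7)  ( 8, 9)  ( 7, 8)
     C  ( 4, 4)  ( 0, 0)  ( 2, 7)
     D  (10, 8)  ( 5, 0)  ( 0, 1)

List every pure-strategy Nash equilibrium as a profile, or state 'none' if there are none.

(A,P): not NE [P1→D gives 10>5]
(A,Q): not NE [P1→B gives 8>6; P2→P gives 9>5]
(A,R): not NE [P2→P gives 9>1]
(B,P): not NE [P1→D gives 10>9; P2→Q gives 9>7]
(B,Q): NE
(B,R): not NE [P2→Q gives 9>8]
(C,P): not NE [P1→D gives 10>4; P2→R gives 7>4]
(C,Q): not NE [P1→B gives 8>0; P2→R gives 7>0]
(C,R): not NE [P1→B gives 7>2]
(D,P): NE
(D,Q): not NE [P1→B gives 8>5; P2→P gives 8>0]
(D,R): not NE [P1→B gives 7>0; P2→P gives 8>1]

Nash profiles: (B,Q), (D,P)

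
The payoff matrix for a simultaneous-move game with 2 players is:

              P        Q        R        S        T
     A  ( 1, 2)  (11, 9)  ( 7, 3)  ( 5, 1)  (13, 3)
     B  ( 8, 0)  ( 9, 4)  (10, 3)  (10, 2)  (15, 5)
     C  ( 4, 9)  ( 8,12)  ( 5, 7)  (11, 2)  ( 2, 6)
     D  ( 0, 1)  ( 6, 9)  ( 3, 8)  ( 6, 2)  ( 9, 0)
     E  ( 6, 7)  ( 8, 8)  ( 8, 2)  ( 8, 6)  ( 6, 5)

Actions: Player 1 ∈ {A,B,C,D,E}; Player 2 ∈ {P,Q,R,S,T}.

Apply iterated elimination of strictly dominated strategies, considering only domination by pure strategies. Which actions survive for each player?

IESDS → P1:{A,B} P2:{Q,T}

P1 drop D (B beats it: P:8>0 Q:9>6 R:10>3 S:10>6 T:15>9)
P1 drop E (B beats it: P:8>6 Q:9>8 R:10>8 S:10>8 T:15>6)
P2 drop P (Q beats it: A:9>2 B:4>0 C:12>9)
P2 drop R (Q beats it: A:9>3 B:4>3 C:12>7)
P2 drop S (Q beats it: A:9>1 B:4>2 C:12>2)
P1 drop C (A beats it: Q:11>8 T:13>2)
P1→{A,B} P2→{Q,T}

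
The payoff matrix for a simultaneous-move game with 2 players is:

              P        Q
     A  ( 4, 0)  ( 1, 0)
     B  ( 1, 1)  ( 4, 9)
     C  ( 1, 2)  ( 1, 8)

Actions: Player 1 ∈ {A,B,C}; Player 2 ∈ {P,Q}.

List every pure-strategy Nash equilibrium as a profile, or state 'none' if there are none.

PSNE = {(A,P), (B,Q)}

(A,P): NE
(A,Q): not NE [P1→B gives 4>1]
(B,P): not NE [P1→A gives 4>1; P2→Q gives 9>1]
(B,Q): NE
(C,P): not NE [P1→A gives 4>1; P2→Q gives 8>2]
(C,Q): not NE [P1→B gives 4>1]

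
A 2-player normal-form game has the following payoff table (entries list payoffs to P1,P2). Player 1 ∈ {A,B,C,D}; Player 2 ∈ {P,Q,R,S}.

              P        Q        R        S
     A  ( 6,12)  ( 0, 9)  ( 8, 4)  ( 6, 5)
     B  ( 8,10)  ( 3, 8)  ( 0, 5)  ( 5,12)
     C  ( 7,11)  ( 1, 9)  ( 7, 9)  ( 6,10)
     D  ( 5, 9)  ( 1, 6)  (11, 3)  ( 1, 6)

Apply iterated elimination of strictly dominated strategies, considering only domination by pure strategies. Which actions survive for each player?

IESDS → P1:{A,B,C} P2:{P,S}

P2 drop Q (P beats it: A:12>9 B:10>8 C:11>9 D:9>6)
P2 drop R (P beats it: A:12>4 B:10>5 C:11>9 D:9>3)
P1 drop D (A beats it: P:6>5 S:6>1)
P1→{A,B,C} P2→{P,S}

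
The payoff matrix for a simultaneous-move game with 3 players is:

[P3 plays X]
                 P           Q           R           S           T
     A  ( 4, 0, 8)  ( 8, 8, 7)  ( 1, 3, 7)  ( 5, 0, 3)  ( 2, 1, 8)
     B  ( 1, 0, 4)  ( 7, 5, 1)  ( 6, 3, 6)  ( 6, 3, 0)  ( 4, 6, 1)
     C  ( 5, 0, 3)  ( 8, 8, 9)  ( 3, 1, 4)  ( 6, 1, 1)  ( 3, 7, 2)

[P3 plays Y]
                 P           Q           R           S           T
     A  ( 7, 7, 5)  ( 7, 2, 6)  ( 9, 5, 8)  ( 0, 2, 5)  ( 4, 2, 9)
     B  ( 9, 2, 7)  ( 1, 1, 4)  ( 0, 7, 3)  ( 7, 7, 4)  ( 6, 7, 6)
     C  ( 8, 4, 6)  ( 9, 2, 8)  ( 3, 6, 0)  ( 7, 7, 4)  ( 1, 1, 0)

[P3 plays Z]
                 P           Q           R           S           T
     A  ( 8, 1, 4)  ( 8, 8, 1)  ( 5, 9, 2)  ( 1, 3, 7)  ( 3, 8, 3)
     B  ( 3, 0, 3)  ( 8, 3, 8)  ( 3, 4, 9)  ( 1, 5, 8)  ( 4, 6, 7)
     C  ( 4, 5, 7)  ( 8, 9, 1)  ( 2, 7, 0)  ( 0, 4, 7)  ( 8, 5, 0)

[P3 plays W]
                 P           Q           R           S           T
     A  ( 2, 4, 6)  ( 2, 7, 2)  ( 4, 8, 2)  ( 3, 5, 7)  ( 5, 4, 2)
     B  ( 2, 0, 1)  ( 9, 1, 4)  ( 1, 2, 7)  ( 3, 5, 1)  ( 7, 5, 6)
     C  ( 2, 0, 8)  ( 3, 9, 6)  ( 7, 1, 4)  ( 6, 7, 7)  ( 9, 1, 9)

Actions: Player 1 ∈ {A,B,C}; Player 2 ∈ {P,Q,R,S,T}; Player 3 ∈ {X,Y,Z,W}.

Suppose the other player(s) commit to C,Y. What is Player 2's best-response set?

P2 best: {S}

u_2(P vs C,Y) = 4
u_2(Q vs C,Y) = 2
u_2(R vs C,Y) = 6
u_2(S vs C,Y) = 7
u_2(T vs C,Y) = 1
max payoff 7 at {S}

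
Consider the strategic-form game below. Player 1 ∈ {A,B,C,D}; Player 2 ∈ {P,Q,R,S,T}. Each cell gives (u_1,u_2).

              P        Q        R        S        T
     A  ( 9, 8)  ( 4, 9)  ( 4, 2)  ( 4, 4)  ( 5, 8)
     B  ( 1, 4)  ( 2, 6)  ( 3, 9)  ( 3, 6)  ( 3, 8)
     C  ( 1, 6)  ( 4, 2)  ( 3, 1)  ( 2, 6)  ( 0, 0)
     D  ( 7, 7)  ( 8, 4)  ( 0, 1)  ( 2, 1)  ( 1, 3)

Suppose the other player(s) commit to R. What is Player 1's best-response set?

argmax u_1 = {A}

u_1(A vs R) = 4
u_1(B vs R) = 3
u_1(C vs R) = 3
u_1(D vs R) = 0
max payoff 4 at {A}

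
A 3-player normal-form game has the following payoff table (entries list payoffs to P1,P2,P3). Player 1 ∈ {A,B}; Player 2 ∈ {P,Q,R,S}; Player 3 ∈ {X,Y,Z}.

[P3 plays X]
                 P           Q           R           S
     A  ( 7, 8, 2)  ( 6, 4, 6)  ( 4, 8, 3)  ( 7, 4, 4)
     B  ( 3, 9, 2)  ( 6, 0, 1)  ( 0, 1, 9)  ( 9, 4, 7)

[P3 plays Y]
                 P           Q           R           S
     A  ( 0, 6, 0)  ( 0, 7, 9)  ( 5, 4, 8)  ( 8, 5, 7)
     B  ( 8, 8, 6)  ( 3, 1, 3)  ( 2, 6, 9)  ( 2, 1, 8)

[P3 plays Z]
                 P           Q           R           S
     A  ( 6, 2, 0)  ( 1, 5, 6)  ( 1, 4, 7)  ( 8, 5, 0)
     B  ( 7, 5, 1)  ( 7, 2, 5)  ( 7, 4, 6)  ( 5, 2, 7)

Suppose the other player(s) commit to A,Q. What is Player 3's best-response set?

u_3(X vs A,Q) = 6
u_3(Y vs A,Q) = 9
u_3(Z vs A,Q) = 6
max payoff 9 at {Y}

P3 best: {Y}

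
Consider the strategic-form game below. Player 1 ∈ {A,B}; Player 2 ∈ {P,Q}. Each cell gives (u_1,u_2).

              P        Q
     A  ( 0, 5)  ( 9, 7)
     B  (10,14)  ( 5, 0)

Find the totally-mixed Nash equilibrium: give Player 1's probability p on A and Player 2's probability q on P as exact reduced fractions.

(p,q) = (7/8, 2/7)

P1 indiff ⇒ q·0+(1-q)·9 = q·10+(1-q)·5 ⇒ q(-10) = (1-q)(-4) ⇒ q = 2/7
P2 indiff ⇒ p·5+(1-p)·14 = p·7+(1-p)·0 ⇒ p(-2) = (1-p)(-14) ⇒ p = 7/8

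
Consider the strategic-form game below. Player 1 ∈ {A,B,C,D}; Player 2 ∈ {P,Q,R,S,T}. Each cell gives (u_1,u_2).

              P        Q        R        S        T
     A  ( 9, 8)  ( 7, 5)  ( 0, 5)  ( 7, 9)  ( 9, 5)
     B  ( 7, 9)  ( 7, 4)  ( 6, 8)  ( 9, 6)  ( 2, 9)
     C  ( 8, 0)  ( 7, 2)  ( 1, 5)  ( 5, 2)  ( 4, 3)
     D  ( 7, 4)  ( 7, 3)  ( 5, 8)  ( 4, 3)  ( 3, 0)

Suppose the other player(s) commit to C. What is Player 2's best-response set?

u_2(P vs C) = 0
u_2(Q vs C) = 2
u_2(R vs C) = 5
u_2(S vs C) = 2
u_2(T vs C) = 3
max payoff 5 at {R}

P2 best: {R}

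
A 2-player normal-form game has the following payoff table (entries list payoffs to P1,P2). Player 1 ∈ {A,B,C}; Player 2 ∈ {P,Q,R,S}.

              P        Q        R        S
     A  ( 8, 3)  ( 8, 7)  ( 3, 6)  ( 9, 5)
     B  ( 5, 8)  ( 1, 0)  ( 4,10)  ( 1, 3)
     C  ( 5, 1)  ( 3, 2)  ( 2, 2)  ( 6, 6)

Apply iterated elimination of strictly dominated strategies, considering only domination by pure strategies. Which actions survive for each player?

P1 drop C (A beats it: P:8>5 Q:8>3 R:3>2 S:9>6)
P2 drop P (R beats it: A:6>3 B:10>8)
P2 drop S (R beats it: A:6>5 B:10>3)
P1→{A,B} P2→{Q,R}

IESDS → P1:{A,B} P2:{Q,R}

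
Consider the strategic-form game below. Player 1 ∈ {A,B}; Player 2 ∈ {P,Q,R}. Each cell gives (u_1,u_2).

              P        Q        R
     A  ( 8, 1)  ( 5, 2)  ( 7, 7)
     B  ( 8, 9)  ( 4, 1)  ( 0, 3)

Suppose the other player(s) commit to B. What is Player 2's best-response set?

u_2(P vs B) = 9
u_2(Q vs B) = 1
u_2(R vs B) = 3
max payoff 9 at {P}

P2 best: {P}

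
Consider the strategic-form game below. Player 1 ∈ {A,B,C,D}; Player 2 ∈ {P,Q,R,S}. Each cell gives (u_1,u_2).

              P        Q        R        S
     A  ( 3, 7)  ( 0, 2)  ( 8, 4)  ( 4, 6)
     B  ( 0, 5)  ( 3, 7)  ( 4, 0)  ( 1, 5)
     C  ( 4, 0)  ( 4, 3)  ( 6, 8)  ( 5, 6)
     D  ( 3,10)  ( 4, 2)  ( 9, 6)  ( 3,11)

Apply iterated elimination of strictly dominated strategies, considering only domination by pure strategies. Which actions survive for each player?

P1 drop B (C beats it: P:4>0 Q:4>3 R:6>4 S:5>1)
P2 drop Q (R beats it: A:4>2 C:8>3 D:6>2)
P1→{A,C,D} P2→{P,R,S}

Remaining: P1:{A,C,D} P2:{P,R,S}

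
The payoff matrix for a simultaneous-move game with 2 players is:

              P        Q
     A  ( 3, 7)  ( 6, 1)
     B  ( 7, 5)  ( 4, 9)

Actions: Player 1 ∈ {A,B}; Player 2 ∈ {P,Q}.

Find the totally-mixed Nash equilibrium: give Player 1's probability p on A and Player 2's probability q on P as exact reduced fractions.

P1 indiff ⇒ q·3+(1-q)·6 = q·7+(1-q)·4 ⇒ q(-4) = (1-q)(-2) ⇒ q = 1/3
P2 indiff ⇒ p·7+(1-p)·5 = p·1+(1-p)·9 ⇒ p(6) = (1-p)(4) ⇒ p = 2/5

P1 mixes 2/5 on A; P2 mixes 1/3 on P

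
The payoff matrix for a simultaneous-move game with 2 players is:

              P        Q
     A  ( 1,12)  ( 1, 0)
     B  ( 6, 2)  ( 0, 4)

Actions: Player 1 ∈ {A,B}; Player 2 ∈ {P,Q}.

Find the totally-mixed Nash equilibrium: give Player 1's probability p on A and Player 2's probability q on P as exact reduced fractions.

P1 indiff ⇒ q·1+(1-q)·1 = q·6+(1-q)·0 ⇒ q(-5) = (1-q)(-1) ⇒ q = 1/6
P2 indiff ⇒ p·12+(1-p)·2 = p·0+(1-p)·4 ⇒ p(12) = (1-p)(2) ⇒ p = 1/7

P1 mixes 1/7 on A; P2 mixes 1/6 on P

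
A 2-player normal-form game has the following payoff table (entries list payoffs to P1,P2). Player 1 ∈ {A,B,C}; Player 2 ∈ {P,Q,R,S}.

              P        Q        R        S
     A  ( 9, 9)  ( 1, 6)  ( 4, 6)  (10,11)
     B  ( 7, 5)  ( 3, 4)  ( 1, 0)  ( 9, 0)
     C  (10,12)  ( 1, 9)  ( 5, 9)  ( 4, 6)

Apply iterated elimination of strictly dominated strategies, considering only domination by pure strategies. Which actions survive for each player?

P2 drop Q (P beats it: A:9>6 B:5>4 C:12>9)
P1 drop B (A beats it: P:9>7 R:4>1 S:10>9)
P2 drop R (P beats it: A:9>6 C:12>9)
P1→{A,C} P2→{P,S}

Survivors P1:{A,C} P2:{P,S}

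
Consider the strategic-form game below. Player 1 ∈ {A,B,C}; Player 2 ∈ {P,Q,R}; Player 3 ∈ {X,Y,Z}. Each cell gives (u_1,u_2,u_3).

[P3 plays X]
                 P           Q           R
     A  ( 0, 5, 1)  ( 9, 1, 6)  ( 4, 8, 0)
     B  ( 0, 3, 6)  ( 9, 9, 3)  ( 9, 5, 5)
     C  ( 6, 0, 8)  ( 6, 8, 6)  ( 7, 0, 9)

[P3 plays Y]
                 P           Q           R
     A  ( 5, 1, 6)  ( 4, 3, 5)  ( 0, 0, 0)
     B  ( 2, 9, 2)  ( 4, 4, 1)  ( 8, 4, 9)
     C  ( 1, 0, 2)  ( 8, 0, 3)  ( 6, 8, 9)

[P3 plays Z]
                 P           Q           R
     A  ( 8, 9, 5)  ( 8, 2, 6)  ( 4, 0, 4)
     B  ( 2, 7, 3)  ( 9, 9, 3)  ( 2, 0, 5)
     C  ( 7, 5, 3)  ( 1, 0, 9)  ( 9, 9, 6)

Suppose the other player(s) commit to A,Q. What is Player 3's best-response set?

u_3(X vs A,Q) = 6
u_3(Y vs A,Q) = 5
u_3(Z vs A,Q) = 6
max payoff 6 at {X,Z}

BR_3 = {X,Z}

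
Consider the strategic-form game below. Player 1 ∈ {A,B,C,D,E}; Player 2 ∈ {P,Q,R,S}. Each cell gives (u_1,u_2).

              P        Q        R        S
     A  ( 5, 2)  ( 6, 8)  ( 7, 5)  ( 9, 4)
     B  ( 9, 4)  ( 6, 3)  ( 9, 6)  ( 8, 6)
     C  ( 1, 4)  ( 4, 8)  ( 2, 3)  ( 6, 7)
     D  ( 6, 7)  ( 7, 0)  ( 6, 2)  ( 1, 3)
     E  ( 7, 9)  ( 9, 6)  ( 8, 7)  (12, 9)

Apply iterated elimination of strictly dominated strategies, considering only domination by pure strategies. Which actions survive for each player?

P1 drop A (E beats it: P:7>5 Q:9>6 R:8>7 S:12>9)
P1 drop C (B beats it: P:9>1 Q:6>4 R:9>2 S:8>6)
P1 drop D (E beats it: P:7>6 Q:9>7 R:8>6 S:12>1)
P2 drop Q (P beats it: B:4>3 E:9>6)
P1→{B,E} P2→{P,R,S}

IESDS → P1:{B,E} P2:{P,R,S}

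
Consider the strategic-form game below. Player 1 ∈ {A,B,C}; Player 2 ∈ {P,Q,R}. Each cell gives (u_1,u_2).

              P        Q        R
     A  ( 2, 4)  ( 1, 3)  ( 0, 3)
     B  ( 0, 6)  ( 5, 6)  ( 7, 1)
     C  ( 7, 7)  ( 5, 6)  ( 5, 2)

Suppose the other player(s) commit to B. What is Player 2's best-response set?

argmax u_2 = {P,Q}

u_2(P vs B) = 6
u_2(Q vs B) = 6
u_2(R vs B) = 1
max payoff 6 at {P,Q}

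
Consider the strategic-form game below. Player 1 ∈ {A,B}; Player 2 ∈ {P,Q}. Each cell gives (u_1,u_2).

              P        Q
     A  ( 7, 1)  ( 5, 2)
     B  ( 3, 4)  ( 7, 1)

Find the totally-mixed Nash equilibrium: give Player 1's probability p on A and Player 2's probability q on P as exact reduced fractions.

p=3/4, q=1/3

P1 indiff ⇒ q·7+(1-q)·5 = q·3+(1-q)·7 ⇒ q(4) = (1-q)(2) ⇒ q = 1/3
P2 indiff ⇒ p·1+(1-p)·4 = p·2+(1-p)·1 ⇒ p(-1) = (1-p)(-3) ⇒ p = 3/4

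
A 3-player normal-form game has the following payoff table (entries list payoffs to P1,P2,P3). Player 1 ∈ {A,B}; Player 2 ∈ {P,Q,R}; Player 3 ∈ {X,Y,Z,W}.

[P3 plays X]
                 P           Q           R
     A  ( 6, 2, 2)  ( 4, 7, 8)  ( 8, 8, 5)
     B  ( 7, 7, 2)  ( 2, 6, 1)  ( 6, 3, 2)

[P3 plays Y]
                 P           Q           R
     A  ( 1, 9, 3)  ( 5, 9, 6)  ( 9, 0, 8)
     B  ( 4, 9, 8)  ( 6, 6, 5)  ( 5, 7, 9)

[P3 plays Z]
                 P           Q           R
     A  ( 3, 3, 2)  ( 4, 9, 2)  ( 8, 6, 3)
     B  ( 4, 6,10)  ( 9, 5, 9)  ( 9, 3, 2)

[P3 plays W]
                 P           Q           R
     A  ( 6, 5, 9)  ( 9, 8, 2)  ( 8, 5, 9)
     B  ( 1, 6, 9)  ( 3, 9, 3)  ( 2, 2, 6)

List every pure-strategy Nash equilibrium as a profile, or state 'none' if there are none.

NE set: (B,P,Z)

(A,P,X): not NE [P1→B gives 7>6; P2→R gives 8>2; P3→W gives 9>2]
(A,P,Y): not NE [P1→B gives 4>1; P3→W gives 9>3]
(A,P,Z): not NE [P1→B gives 4>3; P2→Q gives 9>3; P3→W gives 9>2]
(A,P,W): not NE [P2→Q gives 8>5]
(A,Q,X): not NE [P2→R gives 8>7]
(A,Q,Y): not NE [P1→B gives 6>5; P3→X gives 8>6]
(A,Q,Z): not NE [P1→B gives 9>4; P3→X gives 8>2]
(A,Q,W): not NE [P3→X gives 8>2]
(A,R,X): not NE [P3→W gives 9>5]
(A,R,Y): not NE [P2→Q gives 9>0; P3→W gives 9>8]
(A,R,Z): not NE [P1→B gives 9>8; P2→Q gives 9>6; P3→W gives 9>3]
(A,R,W): not NE [P2→Q gives 8>5]
(B,P,X): not NE [P3→Z gives 10>2]
(B,P,Y): not NE [P3→Z gives 10>8]
(B,P,Z): NE
(B,P,W): not NE [P1→A gives 6>1; P2→Q gives 9>6; P3→Z gives 10>9]
(B,Q,X): not NE [P1→A gives 4>2; P2→P gives 7>6; P3→Z gives 9>1]
(B,Q,Y): not NE [P2→P gives 9>6; P3→Z gives 9>5]
(B,Q,Z): not NE [P2→P gives 6>5]
(B,Q,W): not NE [P1→A gives 9>3; P3→Z gives 9>3]
(B,R,X): not NE [P1→A gives 8>6; P2→P gives 7>3; P3→Y gives 9>2]
(B,R,Y): not NE [P1→A gives 9>5; P2→P gives 9>7]
(B,R,Z): not NE [P2→P gives 6>3; P3→Y gives 9>2]
(B,R,W): not NE [P1→A gives 8>2; P2→Q gives 9>2; P3→Y gives 9>6]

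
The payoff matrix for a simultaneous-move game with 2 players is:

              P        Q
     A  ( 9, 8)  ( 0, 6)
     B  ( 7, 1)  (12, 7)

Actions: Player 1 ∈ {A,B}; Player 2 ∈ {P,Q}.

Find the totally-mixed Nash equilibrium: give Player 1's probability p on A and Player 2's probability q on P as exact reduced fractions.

(p,q) = (3/4, 6/7)

P1 indiff ⇒ q·9+(1-q)·0 = q·7+(1-q)·12 ⇒ q(2) = (1-q)(12) ⇒ q = 6/7
P2 indiff ⇒ p·8+(1-p)·1 = p·6+(1-p)·7 ⇒ p(2) = (1-p)(6) ⇒ p = 3/4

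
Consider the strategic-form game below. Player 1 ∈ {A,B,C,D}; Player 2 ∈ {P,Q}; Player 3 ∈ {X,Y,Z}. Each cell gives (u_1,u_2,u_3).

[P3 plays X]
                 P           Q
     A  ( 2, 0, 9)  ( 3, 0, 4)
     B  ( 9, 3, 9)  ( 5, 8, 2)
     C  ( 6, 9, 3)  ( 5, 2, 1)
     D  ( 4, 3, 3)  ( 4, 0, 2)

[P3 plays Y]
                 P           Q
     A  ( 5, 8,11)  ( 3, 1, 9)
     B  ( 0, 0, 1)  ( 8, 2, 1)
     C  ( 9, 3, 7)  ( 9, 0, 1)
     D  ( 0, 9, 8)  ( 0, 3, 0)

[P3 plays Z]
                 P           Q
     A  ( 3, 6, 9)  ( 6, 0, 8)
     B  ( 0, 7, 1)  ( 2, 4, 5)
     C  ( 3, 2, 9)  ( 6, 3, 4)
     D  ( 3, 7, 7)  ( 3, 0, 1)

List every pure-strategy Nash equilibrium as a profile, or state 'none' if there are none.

NE set: (C,Q,Z)

(A,P,X): not NE [P1→B gives 9>2; P3→Y gives 11>9]
(A,P,Y): not NE [P1→C gives 9>5]
(A,P,Z): not NE [P3→Y gives 11>9]
(A,Q,X): not NE [P1→C gives 5>3; P3→Y gives 9>4]
(A,Q,Y): not NE [P1→C gives 9>3; P2→P gives 8>1]
(A,Q,Z): not NE [P2→P gives 6>0; P3→Y gives 9>8]
(B,P,X): not NE [P2→Q gives 8>3]
(B,P,Y): not NE [P1→C gives 9>0; P2→Q gives 2>0; P3→X gives 9>1]
(B,P,Z): not NE [P1→D gives 3>0; P3→X gives 9>1]
(B,Q,X): not NE [P3→Z gives 5>2]
(B,Q,Y): not NE [P1→C gives 9>8; P3→Z gives 5>1]
(B,Q,Z): not NE [P1→C gives 6>2; P2→P gives 7>4]
(C,P,X): not NE [P1→B gives 9>6; P3→Z gives 9>3]
(C,P,Y): not NE [P3→Z gives 9>7]
(C,P,Z): not NE [P2→Q gives 3>2]
(C,Q,X): not NE [P2→P gives 9>2; P3→Z gives 4>1]
(C,Q,Y): not NE [P2→P gives 3>0; P3→Z gives 4>1]
(C,Q,Z): NE
(D,P,X): not NE [P1→B gives 9>4; P3→Y gives 8>3]
(D,P,Y): not NE [P1→C gives 9>0]
(D,P,Z): not NE [P3→Y gives 8>7]
(D,Q,X): not NE [P1→C gives 5>4; P2→P gives 3>0]
(D,Q,Y): not NE [P1→C gives 9>0; P2→P gives 9>3; P3→X gives 2>0]
(D,Q,Z): not NE [P1→C gives 6>3; P2→P gives 7>0; P3→X gives 2>1]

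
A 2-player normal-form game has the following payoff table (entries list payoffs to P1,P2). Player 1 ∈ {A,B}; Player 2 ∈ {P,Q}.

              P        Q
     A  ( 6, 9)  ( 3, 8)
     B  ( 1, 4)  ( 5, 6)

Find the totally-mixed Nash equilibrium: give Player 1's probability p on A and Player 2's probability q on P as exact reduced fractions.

P1 mixes 2/3 on A; P2 mixes 2/7 on P

P1 indiff ⇒ q·6+(1-q)·3 = q·1+(1-q)·5 ⇒ q(5) = (1-q)(2) ⇒ q = 2/7
P2 indiff ⇒ p·9+(1-p)·4 = p·8+(1-p)·6 ⇒ p(1) = (1-p)(2) ⇒ p = 2/3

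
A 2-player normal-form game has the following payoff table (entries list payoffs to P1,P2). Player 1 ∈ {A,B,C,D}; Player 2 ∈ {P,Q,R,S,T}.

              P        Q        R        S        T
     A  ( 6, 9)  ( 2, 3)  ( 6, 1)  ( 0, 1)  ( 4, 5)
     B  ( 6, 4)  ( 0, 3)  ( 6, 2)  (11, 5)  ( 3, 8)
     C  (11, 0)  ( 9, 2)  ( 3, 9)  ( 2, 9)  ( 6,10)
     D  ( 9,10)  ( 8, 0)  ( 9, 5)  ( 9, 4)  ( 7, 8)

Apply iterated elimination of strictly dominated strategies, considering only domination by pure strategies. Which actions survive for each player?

P1 drop A (D beats it: P:9>6 Q:8>2 R:9>6 S:9>0 T:7>4)
P2 drop Q (S beats it: B:5>3 C:9>2 D:4>0)
P2 drop R (T beats it: B:8>2 C:10>9 D:8>5)
P2 drop S (T beats it: B:8>5 C:10>9 D:8>4)
P1 drop B (C beats it: P:11>6 T:6>3)
P1→{C,D} P2→{P,T}

Survivors P1:{C,D} P2:{P,T}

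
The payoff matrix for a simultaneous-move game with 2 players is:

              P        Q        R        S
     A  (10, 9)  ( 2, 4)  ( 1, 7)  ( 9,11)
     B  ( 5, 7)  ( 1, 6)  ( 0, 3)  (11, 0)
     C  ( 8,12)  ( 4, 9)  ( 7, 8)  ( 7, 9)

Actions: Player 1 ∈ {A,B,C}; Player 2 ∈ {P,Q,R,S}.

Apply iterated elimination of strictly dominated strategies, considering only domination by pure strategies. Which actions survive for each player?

Survivors P1:{A,B} P2:{P,S}

P2 drop Q (P beats it: A:9>4 B:7>6 C:12>9)
P2 drop R (P beats it: A:9>7 B:7>3 C:12>8)
P1 drop C (A beats it: P:10>8 S:9>7)
P1→{A,B} P2→{P,S}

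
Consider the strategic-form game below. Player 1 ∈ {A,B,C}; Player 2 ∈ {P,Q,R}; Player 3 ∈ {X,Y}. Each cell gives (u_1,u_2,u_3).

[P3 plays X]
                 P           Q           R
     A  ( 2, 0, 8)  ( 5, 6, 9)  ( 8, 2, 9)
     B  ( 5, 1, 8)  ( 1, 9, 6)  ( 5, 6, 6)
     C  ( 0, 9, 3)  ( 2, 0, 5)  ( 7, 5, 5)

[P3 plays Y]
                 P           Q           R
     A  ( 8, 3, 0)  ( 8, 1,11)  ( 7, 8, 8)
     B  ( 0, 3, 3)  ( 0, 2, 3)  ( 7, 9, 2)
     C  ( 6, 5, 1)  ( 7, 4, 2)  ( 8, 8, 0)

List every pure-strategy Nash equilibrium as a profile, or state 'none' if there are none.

(A,P,X): not NE [P1→B gives 5>2; P2→Q gives 6>0]
(A,P,Y): not NE [P2→R gives 8>3; P3→X gives 8>0]
(A,Q,X): not NE [P3→Y gives 11>9]
(A,Q,Y): not NE [P2→R gives 8>1]
(A,R,X): not NE [P2→Q gives 6>2]
(A,R,Y): not NE [P1→C gives 8>7; P3→X gives 9>8]
(B,P,X): not NE [P2→Q gives 9>1]
(B,P,Y): not NE [P1→A gives 8>0; P2→R gives 9>3; P3→X gives 8>3]
(B,Q,X): not NE [P1→A gives 5>1]
(B,Q,Y): not NE [P1→A gives 8>0; P2→R gives 9>2; P3→X gives 6>3]
(B,R,X): not NE [P1→A gives 8>5; P2→Q gives 9>6]
(B,R,Y): not NE [P1→C gives 8>7; P3→X gives 6>2]
(C,P,X): not NE [P1→B gives 5>0]
(C,P,Y): not NE [P1→A gives 8>6; P2→R gives 8>5; P3→X gives 3>1]
(C,Q,X): not NE [P1→A gives 5>2; P2→P gives 9>0]
(C,Q,Y): not NE [P1→A gives 8>7; P2→R gives 8>4; P3→X gives 5>2]
(C,R,X): not NE [P1→A gives 8>7; P2→P gives 9>5]
(C,R,Y): not NE [P3→X gives 5>0]

No pure NE.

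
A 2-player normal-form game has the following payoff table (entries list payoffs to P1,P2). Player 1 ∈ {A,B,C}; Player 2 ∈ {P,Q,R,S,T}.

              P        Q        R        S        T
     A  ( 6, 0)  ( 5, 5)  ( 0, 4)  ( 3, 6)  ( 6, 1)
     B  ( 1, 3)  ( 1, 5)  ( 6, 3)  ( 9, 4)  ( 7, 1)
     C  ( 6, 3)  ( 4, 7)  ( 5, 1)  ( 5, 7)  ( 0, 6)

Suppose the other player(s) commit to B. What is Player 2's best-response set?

u_2(P vs B) = 3
u_2(Q vs B) = 5
u_2(R vs B) = 3
u_2(S vs B) = 4
u_2(T vs B) = 1
max payoff 5 at {Q}

P2 best: {Q}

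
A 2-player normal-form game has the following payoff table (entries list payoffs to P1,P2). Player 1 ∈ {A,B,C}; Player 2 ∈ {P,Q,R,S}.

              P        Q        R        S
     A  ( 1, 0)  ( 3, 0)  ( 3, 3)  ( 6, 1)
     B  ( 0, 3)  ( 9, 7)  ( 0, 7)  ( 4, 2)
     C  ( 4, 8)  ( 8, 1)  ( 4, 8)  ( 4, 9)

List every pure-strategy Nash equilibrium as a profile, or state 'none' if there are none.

PSNE = {(B,Q)}

(A,P): not NE [P1→C gives 4>1; P2→R gives 3>0]
(A,Q): not NE [P1→B gives 9>3; P2→R gives 3>0]
(A,R): not NE [P1→C gives 4>3]
(A,S): not NE [P2→R gives 3>1]
(B,P): not NE [P1→C gives 4>0; P2→R gives 7>3]
(B,Q): NE
(B,R): not NE [P1→C gives 4>0]
(B,S): not NE [P1→A gives 6>4; P2→R gives 7>2]
(C,P): not NE [P2→S gives 9>8]
(C,Q): not NE [P1→B gives 9>8; P2→S gives 9>1]
(C,R): not NE [P2→S gives 9>8]
(C,S): not NE [P1→A gives 6>4]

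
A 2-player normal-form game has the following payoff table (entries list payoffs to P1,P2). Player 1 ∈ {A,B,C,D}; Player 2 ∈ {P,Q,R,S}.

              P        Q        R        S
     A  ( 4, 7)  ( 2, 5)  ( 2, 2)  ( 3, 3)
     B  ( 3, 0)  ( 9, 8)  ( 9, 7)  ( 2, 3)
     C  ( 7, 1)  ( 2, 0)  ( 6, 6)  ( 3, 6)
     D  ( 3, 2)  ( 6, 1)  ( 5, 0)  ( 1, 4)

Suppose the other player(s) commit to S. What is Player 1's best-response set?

P1 best: {A,C}

u_1(A vs S) = 3
u_1(B vs S) = 2
u_1(C vs S) = 3
u_1(D vs S) = 1
max payoff 3 at {A,C}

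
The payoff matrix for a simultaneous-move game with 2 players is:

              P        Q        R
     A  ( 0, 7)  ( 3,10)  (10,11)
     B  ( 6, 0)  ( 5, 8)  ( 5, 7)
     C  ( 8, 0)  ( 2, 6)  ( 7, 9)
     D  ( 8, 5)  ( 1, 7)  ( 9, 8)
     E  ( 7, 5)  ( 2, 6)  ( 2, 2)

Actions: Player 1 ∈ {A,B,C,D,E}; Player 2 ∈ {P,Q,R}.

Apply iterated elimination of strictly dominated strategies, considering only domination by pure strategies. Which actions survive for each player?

Remaining: P1:{A,B} P2:{Q,R}

P2 drop P (Q beats it: A:10>7 B:8>0 C:6>0 D:7>5 E:6>5)
P1 drop C (A beats it: Q:3>2 R:10>7)
P1 drop D (A beats it: Q:3>1 R:10>9)
P1 drop E (A beats it: Q:3>2 R:10>2)
P1→{A,B} P2→{Q,R}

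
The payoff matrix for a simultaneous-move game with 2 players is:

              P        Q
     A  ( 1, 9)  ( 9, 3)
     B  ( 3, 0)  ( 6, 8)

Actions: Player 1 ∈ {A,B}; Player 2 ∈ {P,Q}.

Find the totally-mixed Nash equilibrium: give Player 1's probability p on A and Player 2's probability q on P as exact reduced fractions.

P1 mixes 4/7 on A; P2 mixes 3/5 on P

P1 indiff ⇒ q·1+(1-q)·9 = q·3+(1-q)·6 ⇒ q(-2) = (1-q)(-3) ⇒ q = 3/5
P2 indiff ⇒ p·9+(1-p)·0 = p·3+(1-p)·8 ⇒ p(6) = (1-p)(8) ⇒ p = 4/7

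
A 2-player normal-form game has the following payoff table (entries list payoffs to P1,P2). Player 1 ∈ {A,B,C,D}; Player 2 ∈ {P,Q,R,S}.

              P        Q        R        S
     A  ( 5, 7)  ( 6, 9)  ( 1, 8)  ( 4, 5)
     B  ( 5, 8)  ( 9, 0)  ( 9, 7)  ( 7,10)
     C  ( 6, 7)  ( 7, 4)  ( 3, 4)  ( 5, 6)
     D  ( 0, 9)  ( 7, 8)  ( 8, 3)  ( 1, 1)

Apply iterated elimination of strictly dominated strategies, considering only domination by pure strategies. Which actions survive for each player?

Remaining: P1:{B,C} P2:{P,S}

P1 drop A (C beats it: P:6>5 Q:7>6 R:3>1 S:5>4)
P1 drop D (B beats it: P:5>0 Q:9>7 R:9>8 S:7>1)
P2 drop Q (P beats it: B:8>0 C:7>4)
P2 drop R (P beats it: B:8>7 C:7>4)
P1→{B,C} P2→{P,S}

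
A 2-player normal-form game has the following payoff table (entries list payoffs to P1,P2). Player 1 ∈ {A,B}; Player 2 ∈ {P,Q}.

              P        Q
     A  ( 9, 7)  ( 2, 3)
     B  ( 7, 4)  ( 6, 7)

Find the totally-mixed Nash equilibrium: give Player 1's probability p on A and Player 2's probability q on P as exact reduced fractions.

P1 indiff ⇒ q·9+(1-q)·2 = q·7+(1-q)·6 ⇒ q(2) = (1-q)(4) ⇒ q = 2/3
P2 indiff ⇒ p·7+(1-p)·4 = p·3+(1-p)·7 ⇒ p(4) = (1-p)(3) ⇒ p = 3/7

(p,q) = (3/7, 2/3)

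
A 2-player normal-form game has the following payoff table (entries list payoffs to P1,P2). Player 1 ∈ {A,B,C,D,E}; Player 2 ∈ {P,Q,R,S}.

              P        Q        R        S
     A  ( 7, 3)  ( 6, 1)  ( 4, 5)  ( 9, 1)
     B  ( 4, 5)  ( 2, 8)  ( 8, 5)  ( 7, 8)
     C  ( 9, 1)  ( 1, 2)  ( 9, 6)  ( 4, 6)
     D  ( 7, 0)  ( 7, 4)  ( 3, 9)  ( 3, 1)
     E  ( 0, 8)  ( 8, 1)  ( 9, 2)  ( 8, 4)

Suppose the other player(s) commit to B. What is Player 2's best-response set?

argmax u_2 = {Q,S}

u_2(P vs B) = 5
u_2(Q vs B) = 8
u_2(R vs B) = 5
u_2(S vs B) = 8
max payoff 8 at {Q,S}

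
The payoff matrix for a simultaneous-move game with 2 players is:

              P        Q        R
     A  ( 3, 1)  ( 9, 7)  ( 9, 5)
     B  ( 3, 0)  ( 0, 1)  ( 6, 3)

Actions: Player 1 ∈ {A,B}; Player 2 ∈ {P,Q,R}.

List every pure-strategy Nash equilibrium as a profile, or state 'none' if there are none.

(A,P): not NE [P2→Q gives 7>1]
(A,Q): NE
(A,R): not NE [P2→Q gives 7>5]
(B,P): not NE [P2→R gives 3>0]
(B,Q): not NE [P1→A gives 9>0; P2→R gives 3>1]
(B,R): not NE [P1→A gives 9>6]

PSNE = {(A,Q)}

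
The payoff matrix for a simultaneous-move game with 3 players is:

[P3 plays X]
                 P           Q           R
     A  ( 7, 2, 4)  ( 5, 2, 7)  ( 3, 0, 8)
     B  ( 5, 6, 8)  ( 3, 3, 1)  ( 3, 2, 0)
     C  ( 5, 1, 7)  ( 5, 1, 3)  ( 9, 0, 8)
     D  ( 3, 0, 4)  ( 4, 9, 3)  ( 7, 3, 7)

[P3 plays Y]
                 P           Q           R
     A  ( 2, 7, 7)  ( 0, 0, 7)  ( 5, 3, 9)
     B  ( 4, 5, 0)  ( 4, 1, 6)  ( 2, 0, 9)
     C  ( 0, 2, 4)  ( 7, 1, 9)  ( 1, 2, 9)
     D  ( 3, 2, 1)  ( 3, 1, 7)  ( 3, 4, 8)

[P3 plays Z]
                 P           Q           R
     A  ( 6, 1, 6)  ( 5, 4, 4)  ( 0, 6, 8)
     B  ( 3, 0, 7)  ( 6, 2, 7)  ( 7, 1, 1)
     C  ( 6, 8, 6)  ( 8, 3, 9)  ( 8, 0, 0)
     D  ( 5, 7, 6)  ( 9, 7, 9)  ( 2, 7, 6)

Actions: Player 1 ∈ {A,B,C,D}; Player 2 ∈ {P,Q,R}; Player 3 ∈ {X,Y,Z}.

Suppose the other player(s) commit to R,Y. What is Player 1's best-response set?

BR_1 = {A}

u_1(A vs R,Y) = 5
u_1(B vs R,Y) = 2
u_1(C vs R,Y) = 1
u_1(D vs R,Y) = 3
max payoff 5 at {A}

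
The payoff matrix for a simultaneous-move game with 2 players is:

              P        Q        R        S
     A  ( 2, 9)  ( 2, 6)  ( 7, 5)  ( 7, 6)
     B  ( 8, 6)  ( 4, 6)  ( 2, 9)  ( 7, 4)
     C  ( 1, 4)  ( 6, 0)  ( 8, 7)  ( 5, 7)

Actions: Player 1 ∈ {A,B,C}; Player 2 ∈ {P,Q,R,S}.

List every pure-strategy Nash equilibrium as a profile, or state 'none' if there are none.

PSNE = {(C,R)}

(A,P): not NE [P1→B gives 8>2]
(A,Q): not NE [P1→C gives 6>2; P2→P gives 9>6]
(A,R): not NE [P1→C gives 8>7; P2→P gives 9>5]
(A,S): not NE [P2→P gives 9>6]
(B,P): not NE [P2→R gives 9>6]
(B,Q): not NE [P1→C gives 6>4; P2→R gives 9>6]
(B,R): not NE [P1→C gives 8>2]
(B,S): not NE [P2→R gives 9>4]
(C,P): not NE [P1→B gives 8>1; P2→S gives 7>4]
(C,Q): not NE [P2→S gives 7>0]
(C,R): NE
(C,S): not NE [P1→B gives 7>5]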